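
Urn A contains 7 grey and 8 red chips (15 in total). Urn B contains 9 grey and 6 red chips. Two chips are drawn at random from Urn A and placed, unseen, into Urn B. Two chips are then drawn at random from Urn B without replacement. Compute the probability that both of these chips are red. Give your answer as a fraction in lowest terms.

Condition on how many of the transferred chips are red (from Urn A: 8 red of 15; then Urn B has 17 total).
  0 red: C(8,0)C(7,2)/C(15,2) = 1/5; then P = C(6,2)/C(17,2) = 15/136
  1 red: C(8,1)C(7,1)/C(15,2) = 8/15; then P = C(7,2)/C(17,2) = 21/136
  2 red: C(8,2)C(7,0)/C(15,2) = 4/15; then P = C(8,2)/C(17,2) = 7/34
P(both red) = 65/408 ≈ 0.1593.

65/408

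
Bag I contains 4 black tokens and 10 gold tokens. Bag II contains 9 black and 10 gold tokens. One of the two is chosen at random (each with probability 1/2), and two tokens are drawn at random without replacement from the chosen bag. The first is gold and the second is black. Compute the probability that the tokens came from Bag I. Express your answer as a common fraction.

P(E | Bag I) = 20/91; P(E | Bag II) = 5/19.
P(E) = 1/2·20/91 + 1/2·5/19 = 835/3458.
By Bayes' rule, P(Bag I | E) = 10/91 / 835/3458 = 76/167 ≈ 0.4551.

76/167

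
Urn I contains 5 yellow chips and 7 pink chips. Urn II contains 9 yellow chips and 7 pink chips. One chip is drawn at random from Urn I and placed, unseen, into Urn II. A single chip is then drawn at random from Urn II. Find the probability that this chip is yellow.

Condition on how many of the transferred chips are yellow (from Urn I: 5 yellow of 12; then Urn II has 17 total).
  0 yellow: C(5,0)C(7,1)/C(12,1) = 7/12; then P = 9/17
  1 yellow: C(5,1)C(7,0)/C(12,1) = 5/12; then P = 10/17
P(yellow from Urn II) = 113/204 ≈ 0.5539.

113/204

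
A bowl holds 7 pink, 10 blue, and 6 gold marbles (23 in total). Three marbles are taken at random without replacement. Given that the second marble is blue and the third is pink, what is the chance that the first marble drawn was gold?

2/7

P(first=gold and the second marble is blue and the third is pink) = (6/23)·(10/22)·(7/21) = 10/253.
P(E) = Σ over first color = 10/253 + 15/253 + 10/253 = 35/253.
By Bayes, P(first=gold | E) = 10/253 / 35/253 = 2/7 ≈ 0.2857.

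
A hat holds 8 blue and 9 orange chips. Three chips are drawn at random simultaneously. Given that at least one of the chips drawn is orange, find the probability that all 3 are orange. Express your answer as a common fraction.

7/52

P(all 3 orange) = C(9,3)/C(17,3) = 21/170; P(at least one orange) = 1 − C(8,3)/C(17,3) = 78/85.
Since 'all 3 orange' ⊆ 'at least one orange', P(all 3 | at least one) = 21/170 / 78/85 = 7/52 ≈ 0.1346.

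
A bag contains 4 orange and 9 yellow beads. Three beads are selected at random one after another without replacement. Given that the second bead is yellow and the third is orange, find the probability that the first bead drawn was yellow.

P(first=yellow and the second bead is yellow and the third is orange) = (9/13)·(8/12)·(4/11) = 24/143.
P(E) = Σ over first color = 9/143 + 24/143 = 3/13.
By Bayes, P(first=yellow | E) = 24/143 / 3/13 = 8/11 ≈ 0.7273.

8/11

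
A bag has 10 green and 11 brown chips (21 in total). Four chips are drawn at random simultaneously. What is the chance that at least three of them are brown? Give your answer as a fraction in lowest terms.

44/133

Sum the hypergeometric tail for j = 3,…,4 brown chips.
Favorable = C(11,3)·C(10,1) + C(11,4)·C(10,0) = 1980; total = C(21,4) = 5985.
P = 1980/5985 = 44/133 ≈ 0.3308.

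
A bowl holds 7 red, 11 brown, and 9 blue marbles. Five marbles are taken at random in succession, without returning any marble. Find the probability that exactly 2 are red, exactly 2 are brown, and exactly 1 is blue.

Unordered draws without replacement: count favorable combinations over C(27,5).
Favorable = C(7,2) · C(11,2) · C(9,1) = 10395; total = C(27,5) = 80730.
P = 10395/80730 = 77/598 ≈ 0.1288.

77/598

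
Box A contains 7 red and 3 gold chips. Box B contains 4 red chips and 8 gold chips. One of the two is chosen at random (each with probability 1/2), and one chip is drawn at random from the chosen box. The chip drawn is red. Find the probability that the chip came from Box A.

P(red | Box A) = 7/10; P(red | Box B) = 1/3.
P(red) = 1/2·7/10 + 1/2·1/3 = 31/60.
By Bayes' rule, P(Box A | red) = 7/20 / 31/60 = 21/31 ≈ 0.6774.

21/31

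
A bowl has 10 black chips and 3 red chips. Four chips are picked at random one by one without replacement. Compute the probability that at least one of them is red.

101/143

Use the complement: P(at least one red) = 1 − P(no red).
P(none) = C(10,4)/C(13,4) = 210/715.
So P = 1 − 210/715 = 101/143 ≈ 0.7063.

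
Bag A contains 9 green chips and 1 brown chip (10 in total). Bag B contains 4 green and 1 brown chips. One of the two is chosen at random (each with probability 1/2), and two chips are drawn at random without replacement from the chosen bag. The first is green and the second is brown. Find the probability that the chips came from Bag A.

1/3

P(E | Bag A) = 1/10; P(E | Bag B) = 1/5.
P(E) = 1/2·1/10 + 1/2·1/5 = 3/20.
By Bayes' rule, P(Bag A | E) = 1/20 / 3/20 = 1/3 ≈ 0.3333.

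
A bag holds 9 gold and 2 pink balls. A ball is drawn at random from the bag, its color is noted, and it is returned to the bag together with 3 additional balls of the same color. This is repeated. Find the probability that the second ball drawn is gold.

Condition on the first draw. If first is gold (prob 9/11), second-gold has prob (12)/(14); if not (prob 2/11), it has prob 9/(14).
P = (9/11)·(12/14) + (2/11)·(9/14) = 9/11 ≈ 0.8182.

9/11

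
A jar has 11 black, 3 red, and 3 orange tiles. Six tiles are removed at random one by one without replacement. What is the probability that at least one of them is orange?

103/136

Use the complement: P(at least one orange) = 1 − P(no orange).
P(none) = C(14,6)/C(17,6) = 3003/12376.
So P = 1 − 3003/12376 = 103/136 ≈ 0.7574.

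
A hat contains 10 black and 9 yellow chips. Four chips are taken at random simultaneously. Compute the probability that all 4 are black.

35/646

Unordered draws without replacement: count favorable combinations over C(19,4).
Favorable = C(10,4) · C(9,0) = 210; total = C(19,4) = 3876.
P = 210/3876 = 35/646 ≈ 0.0542.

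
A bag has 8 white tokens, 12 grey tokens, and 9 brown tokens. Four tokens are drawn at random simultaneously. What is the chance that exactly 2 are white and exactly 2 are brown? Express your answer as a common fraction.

16/377

Unordered draws without replacement: count favorable combinations over C(29,4).
Favorable = C(8,2) · C(12,0) · C(9,2) = 1008; total = C(29,4) = 23751.
P = 1008/23751 = 16/377 ≈ 0.0424.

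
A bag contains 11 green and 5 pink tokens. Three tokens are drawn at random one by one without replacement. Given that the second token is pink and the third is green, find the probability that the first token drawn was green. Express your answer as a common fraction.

P(first=green and the second token is pink and the third is green) = (11/16)·(5/15)·(10/14) = 55/336.
P(E) = Σ over first color = 55/336 + 11/168 = 11/48.
By Bayes, P(first=green | E) = 55/336 / 11/48 = 5/7 ≈ 0.7143.

5/7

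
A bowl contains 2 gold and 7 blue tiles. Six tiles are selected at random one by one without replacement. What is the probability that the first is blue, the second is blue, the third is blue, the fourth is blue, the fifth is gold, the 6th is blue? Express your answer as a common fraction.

1/12

Multiply the conditional probability of each draw in order, without replacement, so each draw removes one from its color and from the total.
P = (7/9) · (6/8) · (5/7) · (4/6) · (2/5) · (3/4) = 1/12 ≈ 0.0833.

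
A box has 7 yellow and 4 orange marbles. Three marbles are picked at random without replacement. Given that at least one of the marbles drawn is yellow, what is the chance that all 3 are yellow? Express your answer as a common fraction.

P(all 3 yellow) = C(7,3)/C(11,3) = 7/33; P(at least one yellow) = 1 − C(4,3)/C(11,3) = 161/165.
Since 'all 3 yellow' ⊆ 'at least one yellow', P(all 3 | at least one) = 7/33 / 161/165 = 5/23 ≈ 0.2174.

5/23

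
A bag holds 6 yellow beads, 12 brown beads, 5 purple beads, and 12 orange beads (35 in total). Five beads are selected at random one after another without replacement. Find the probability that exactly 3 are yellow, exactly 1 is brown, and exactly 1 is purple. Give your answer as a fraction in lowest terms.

Unordered draws without replacement: count favorable combinations over C(35,5).
Favorable = C(6,3) · C(12,1) · C(5,1) · C(12,0) = 1200; total = C(35,5) = 324632.
P = 1200/324632 = 150/40579 ≈ 0.0037.

150/40579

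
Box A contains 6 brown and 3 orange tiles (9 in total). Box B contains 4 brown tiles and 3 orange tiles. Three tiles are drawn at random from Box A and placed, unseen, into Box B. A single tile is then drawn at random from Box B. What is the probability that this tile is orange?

2/5

Condition on how many of the transferred tiles are orange (from Box A: 3 orange of 9; then Box B has 10 total).
  0 orange: C(3,0)C(6,3)/C(9,3) = 5/21; then P = 3/10
  1 orange: C(3,1)C(6,2)/C(9,3) = 15/28; then P = 4/10
  2 orange: C(3,2)C(6,1)/C(9,3) = 3/14; then P = 5/10
  3 orange: C(3,3)C(6,0)/C(9,3) = 1/84; then P = 6/10
P(orange from Box B) = 2/5 ≈ 0.4000.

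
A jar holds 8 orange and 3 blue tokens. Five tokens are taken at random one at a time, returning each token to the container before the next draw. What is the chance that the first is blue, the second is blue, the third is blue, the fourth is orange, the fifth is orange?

Multiply the conditional probability of each draw in order, with replacement (the composition resets each draw).
P = (3/11) · (3/11) · (3/11) · (8/11) · (8/11) = 1728/161051 ≈ 0.0107.

1728/161051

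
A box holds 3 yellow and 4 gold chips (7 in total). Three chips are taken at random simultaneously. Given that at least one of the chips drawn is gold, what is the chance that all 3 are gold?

P(all 3 gold) = C(4,3)/C(7,3) = 4/35; P(at least one gold) = 1 − C(3,3)/C(7,3) = 34/35.
Since 'all 3 gold' ⊆ 'at least one gold', P(all 3 | at least one) = 4/35 / 34/35 = 2/17 ≈ 0.1176.

2/17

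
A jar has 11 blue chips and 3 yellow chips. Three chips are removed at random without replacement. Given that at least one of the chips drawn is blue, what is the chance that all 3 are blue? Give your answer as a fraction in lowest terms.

5/11

P(all 3 blue) = C(11,3)/C(14,3) = 165/364; P(at least one blue) = 1 − C(3,3)/C(14,3) = 363/364.
Since 'all 3 blue' ⊆ 'at least one blue', P(all 3 | at least one) = 165/364 / 363/364 = 5/11 ≈ 0.4545.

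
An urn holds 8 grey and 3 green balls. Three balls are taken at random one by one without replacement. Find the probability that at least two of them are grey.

Sum the hypergeometric tail for j = 2,…,3 grey balls.
Favorable = C(8,2)·C(3,1) + C(8,3)·C(3,0) = 140; total = C(11,3) = 165.
P = 140/165 = 28/33 ≈ 0.8485.

28/33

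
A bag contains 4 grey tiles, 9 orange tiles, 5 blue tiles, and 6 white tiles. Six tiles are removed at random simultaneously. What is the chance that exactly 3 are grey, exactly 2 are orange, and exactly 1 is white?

Unordered draws without replacement: count favorable combinations over C(24,6).
Favorable = C(4,3) · C(9,2) · C(5,0) · C(6,1) = 864; total = C(24,6) = 134596.
P = 864/134596 = 216/33649 ≈ 0.0064.

216/33649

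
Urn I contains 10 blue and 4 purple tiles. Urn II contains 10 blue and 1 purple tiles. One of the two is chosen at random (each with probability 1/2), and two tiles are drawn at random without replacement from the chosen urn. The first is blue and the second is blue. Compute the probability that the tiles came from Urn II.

91/146

P(E | Urn I) = 45/91; P(E | Urn II) = 9/11.
P(E) = 1/2·45/91 + 1/2·9/11 = 657/1001.
By Bayes' rule, P(Urn II | E) = 9/22 / 657/1001 = 91/146 ≈ 0.6233.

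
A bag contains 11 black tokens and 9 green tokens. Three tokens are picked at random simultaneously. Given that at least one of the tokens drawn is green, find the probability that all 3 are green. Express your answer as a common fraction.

P(all 3 green) = C(9,3)/C(20,3) = 7/95; P(at least one green) = 1 − C(11,3)/C(20,3) = 65/76.
Since 'all 3 green' ⊆ 'at least one green', P(all 3 | at least one) = 7/95 / 65/76 = 28/325 ≈ 0.0862.

28/325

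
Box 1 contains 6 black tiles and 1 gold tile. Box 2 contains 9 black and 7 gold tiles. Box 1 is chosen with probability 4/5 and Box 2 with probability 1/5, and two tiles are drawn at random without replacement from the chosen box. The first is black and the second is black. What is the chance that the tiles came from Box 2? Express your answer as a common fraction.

P(E | Box 1) = 5/7; P(E | Box 2) = 3/10.
P(E) = 4/5·5/7 + 1/5·3/10 = 221/350.
By Bayes' rule, P(Box 2 | E) = 3/50 / 221/350 = 21/221 ≈ 0.0950.

21/221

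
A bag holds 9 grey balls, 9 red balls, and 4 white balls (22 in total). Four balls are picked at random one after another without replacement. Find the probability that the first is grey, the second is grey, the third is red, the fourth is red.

Multiply the conditional probability of each draw in order, without replacement, so each draw removes one from its color and from the total.
P = (9/22) · (8/21) · (9/20) · (8/19) = 216/7315 ≈ 0.0295.

216/7315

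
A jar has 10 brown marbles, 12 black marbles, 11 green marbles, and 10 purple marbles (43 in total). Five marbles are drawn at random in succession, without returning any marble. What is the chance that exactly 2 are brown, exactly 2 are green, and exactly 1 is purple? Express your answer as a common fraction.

Unordered draws without replacement: count favorable combinations over C(43,5).
Favorable = C(10,2) · C(12,0) · C(11,2) · C(10,1) = 24750; total = C(43,5) = 962598.
P = 24750/962598 = 4125/160433 ≈ 0.0257.

4125/160433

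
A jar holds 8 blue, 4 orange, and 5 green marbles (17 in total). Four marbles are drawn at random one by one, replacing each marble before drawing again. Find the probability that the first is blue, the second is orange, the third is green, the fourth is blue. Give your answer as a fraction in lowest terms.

1280/83521

Multiply the conditional probability of each draw in order, with replacement (the composition resets each draw).
P = (8/17) · (4/17) · (5/17) · (8/17) = 1280/83521 ≈ 0.0153.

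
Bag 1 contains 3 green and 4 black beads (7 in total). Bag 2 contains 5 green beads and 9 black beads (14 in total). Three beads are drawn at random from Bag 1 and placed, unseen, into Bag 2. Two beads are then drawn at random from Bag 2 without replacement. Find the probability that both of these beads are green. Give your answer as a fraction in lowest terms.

Condition on how many of the transferred beads are green (from Bag 1: 3 green of 7; then Bag 2 has 17 total).
  0 green: C(3,0)C(4,3)/C(7,3) = 4/35; then P = C(5,2)/C(17,2) = 5/68
  1 green: C(3,1)C(4,2)/C(7,3) = 18/35; then P = C(6,2)/C(17,2) = 15/136
  2 green: C(3,2)C(4,1)/C(7,3) = 12/35; then P = C(7,2)/C(17,2) = 21/136
  3 green: C(3,3)C(4,0)/C(7,3) = 1/35; then P = C(8,2)/C(17,2) = 7/34
P(both green) = 59/476 ≈ 0.1239.

59/476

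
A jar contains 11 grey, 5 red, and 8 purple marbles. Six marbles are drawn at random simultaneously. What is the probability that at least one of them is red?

Use the complement: P(at least one red) = 1 − P(no red).
P(none) = C(19,6)/C(24,6) = 27132/134596.
So P = 1 − 27132/134596 = 202/253 ≈ 0.7984.

202/253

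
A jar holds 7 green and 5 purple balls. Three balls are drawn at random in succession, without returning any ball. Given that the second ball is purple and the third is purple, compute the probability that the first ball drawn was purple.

P(first=purple and the second ball is purple and the third is purple) = (5/12)·(4/11)·(3/10) = 1/22.
P(E) = Σ over first color = 7/66 + 1/22 = 5/33.
By Bayes, P(first=purple | E) = 1/22 / 5/33 = 3/10 ≈ 0.3000.

3/10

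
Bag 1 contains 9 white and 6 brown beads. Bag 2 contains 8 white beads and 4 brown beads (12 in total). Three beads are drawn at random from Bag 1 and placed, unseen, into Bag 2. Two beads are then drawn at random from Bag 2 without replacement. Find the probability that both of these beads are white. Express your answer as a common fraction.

Condition on how many of the transferred beads are white (from Bag 1: 9 white of 15; then Bag 2 has 15 total).
  0 white: C(9,0)C(6,3)/C(15,3) = 4/91; then P = C(8,2)/C(15,2) = 4/15
  1 white: C(9,1)C(6,2)/C(15,3) = 27/91; then P = C(9,2)/C(15,2) = 12/35
  2 white: C(9,2)C(6,1)/C(15,3) = 216/455; then P = C(10,2)/C(15,2) = 3/7
  3 white: C(9,3)C(6,0)/C(15,3) = 12/65; then P = C(11,2)/C(15,2) = 11/21
P(both white) = 304/735 ≈ 0.4136.

304/735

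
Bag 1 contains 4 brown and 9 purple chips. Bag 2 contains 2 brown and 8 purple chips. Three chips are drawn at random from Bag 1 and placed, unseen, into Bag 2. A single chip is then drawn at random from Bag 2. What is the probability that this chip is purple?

131/169

Condition on how many of the transferred chips are purple (from Bag 1: 9 purple of 13; then Bag 2 has 13 total).
  0 purple: C(9,0)C(4,3)/C(13,3) = 2/143; then P = 8/13
  1 purple: C(9,1)C(4,2)/C(13,3) = 27/143; then P = 9/13
  2 purple: C(9,2)C(4,1)/C(13,3) = 72/143; then P = 10/13
  3 purple: C(9,3)C(4,0)/C(13,3) = 42/143; then P = 11/13
P(purple from Bag 2) = 131/169 ≈ 0.7751.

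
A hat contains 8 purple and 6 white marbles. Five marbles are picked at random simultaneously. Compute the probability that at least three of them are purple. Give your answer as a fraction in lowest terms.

94/143

Sum the hypergeometric tail for j = 3,…,5 purple marbles.
Favorable = C(8,3)·C(6,2) + C(8,4)·C(6,1) + C(8,5)·C(6,0) = 1316; total = C(14,5) = 2002.
P = 1316/2002 = 94/143 ≈ 0.6573.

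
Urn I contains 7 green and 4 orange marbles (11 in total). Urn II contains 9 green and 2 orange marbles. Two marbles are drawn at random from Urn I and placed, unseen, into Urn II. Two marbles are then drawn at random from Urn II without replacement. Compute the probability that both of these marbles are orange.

Condition on how many of the transferred marbles are orange (from Urn I: 4 orange of 11; then Urn II has 13 total).
  0 orange: C(4,0)C(7,2)/C(11,2) = 21/55; then P = C(2,2)/C(13,2) = 1/78
  1 orange: C(4,1)C(7,1)/C(11,2) = 28/55; then P = C(3,2)/C(13,2) = 1/26
  2 orange: C(4,2)C(7,0)/C(11,2) = 6/55; then P = C(4,2)/C(13,2) = 1/13
P(both orange) = 47/1430 ≈ 0.0329.

47/1430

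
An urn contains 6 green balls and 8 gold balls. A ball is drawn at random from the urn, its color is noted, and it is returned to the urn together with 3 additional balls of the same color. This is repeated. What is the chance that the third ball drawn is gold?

4/7

Sum over the four possibilities for the first two draws (gold/not-gold each), tracking how the gold count and total change by +3 per draw.
P(third is gold) = 4/7 ≈ 0.5714. (In a Pólya urn every draw has the same marginal probability 8/14.)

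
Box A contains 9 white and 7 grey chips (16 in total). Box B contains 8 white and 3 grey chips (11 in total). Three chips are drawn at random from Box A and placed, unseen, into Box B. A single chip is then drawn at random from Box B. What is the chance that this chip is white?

155/224

Condition on how many of the transferred chips are white (from Box A: 9 white of 16; then Box B has 14 total).
  0 white: C(9,0)C(7,3)/C(16,3) = 1/16; then P = 8/14
  1 white: C(9,1)C(7,2)/C(16,3) = 27/80; then P = 9/14
  2 white: C(9,2)C(7,1)/C(16,3) = 9/20; then P = 10/14
  3 white: C(9,3)C(7,0)/C(16,3) = 3/20; then P = 11/14
P(white from Box B) = 155/224 ≈ 0.6920.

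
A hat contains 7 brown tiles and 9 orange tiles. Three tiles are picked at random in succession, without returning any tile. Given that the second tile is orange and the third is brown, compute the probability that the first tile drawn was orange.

P(first=orange and the second tile is orange and the third is brown) = (9/16)·(8/15)·(7/14) = 3/20.
P(E) = Σ over first color = 9/80 + 3/20 = 21/80.
By Bayes, P(first=orange | E) = 3/20 / 21/80 = 4/7 ≈ 0.5714.

4/7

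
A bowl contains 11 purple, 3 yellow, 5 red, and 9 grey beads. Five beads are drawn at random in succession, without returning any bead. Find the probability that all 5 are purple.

11/2340

Unordered draws without replacement: count favorable combinations over C(28,5).
Favorable = C(11,5) · C(3,0) · C(5,0) · C(9,0) = 462; total = C(28,5) = 98280.
P = 462/98280 = 11/2340 ≈ 0.0047.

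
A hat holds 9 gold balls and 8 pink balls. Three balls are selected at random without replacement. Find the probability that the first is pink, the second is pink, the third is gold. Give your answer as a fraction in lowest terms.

Multiply the conditional probability of each draw in order, without replacement, so each draw removes one from its color and from the total.
P = (8/17) · (7/16) · (9/15) = 21/170 ≈ 0.1235.

21/170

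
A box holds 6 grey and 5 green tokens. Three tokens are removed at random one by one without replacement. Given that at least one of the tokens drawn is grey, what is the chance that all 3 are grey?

P(all 3 grey) = C(6,3)/C(11,3) = 4/33; P(at least one grey) = 1 − C(5,3)/C(11,3) = 31/33.
Since 'all 3 grey' ⊆ 'at least one grey', P(all 3 | at least one) = 4/33 / 31/33 = 4/31 ≈ 0.1290.

4/31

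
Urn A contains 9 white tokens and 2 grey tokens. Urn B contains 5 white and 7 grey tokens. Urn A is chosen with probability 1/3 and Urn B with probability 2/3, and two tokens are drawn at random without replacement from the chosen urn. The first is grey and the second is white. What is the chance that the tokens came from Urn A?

P(E | Urn A) = 9/55; P(E | Urn B) = 35/132.
P(E) = 1/3·9/55 + 2/3·35/132 = 229/990.
By Bayes' rule, P(Urn A | E) = 3/55 / 229/990 = 54/229 ≈ 0.2358.

54/229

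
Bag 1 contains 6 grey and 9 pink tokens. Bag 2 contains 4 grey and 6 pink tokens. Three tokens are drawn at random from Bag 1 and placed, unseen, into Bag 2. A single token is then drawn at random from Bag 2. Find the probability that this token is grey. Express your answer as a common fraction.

2/5

Condition on how many of the transferred tokens are grey (from Bag 1: 6 grey of 15; then Bag 2 has 13 total).
  0 grey: C(6,0)C(9,3)/C(15,3) = 12/65; then P = 4/13
  1 grey: C(6,1)C(9,2)/C(15,3) = 216/455; then P = 5/13
  2 grey: C(6,2)C(9,1)/C(15,3) = 27/91; then P = 6/13
  3 grey: C(6,3)C(9,0)/C(15,3) = 4/91; then P = 7/13
P(grey from Bag 2) = 2/5 ≈ 0.4000.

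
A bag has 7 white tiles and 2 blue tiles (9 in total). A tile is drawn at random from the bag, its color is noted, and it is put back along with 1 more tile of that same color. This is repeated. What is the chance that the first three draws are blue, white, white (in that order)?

56/495

Track the composition after each reinforcement of +1.
P = (2/9) · (7/10) · (8/11) = 56/495 ≈ 0.1131.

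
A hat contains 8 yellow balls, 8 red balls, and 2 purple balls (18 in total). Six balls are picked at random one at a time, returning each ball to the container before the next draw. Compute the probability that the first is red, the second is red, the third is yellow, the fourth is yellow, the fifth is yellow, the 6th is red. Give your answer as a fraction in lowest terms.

4096/531441

Multiply the conditional probability of each draw in order, with replacement (the composition resets each draw).
P = (8/18) · (8/18) · (8/18) · (8/18) · (8/18) · (8/18) = 4096/531441 ≈ 0.0077.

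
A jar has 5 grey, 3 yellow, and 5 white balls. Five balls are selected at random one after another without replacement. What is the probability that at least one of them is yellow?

115/143

Use the complement: P(at least one yellow) = 1 − P(no yellow).
P(none) = C(10,5)/C(13,5) = 252/1287.
So P = 1 − 252/1287 = 115/143 ≈ 0.8042.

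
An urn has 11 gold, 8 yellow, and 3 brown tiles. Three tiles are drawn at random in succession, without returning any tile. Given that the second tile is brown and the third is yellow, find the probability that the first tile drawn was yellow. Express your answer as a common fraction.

7/20

P(first=yellow and the second tile is brown and the third is yellow) = (8/22)·(3/21)·(7/20) = 1/55.
P(E) = Σ over first color = 1/35 + 1/55 + 2/385 = 4/77.
By Bayes, P(first=yellow | E) = 1/55 / 4/77 = 7/20 ≈ 0.3500.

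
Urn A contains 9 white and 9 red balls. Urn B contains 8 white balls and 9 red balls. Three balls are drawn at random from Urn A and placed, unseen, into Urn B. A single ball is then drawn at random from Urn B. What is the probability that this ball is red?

Condition on how many of the transferred balls are red (from Urn A: 9 red of 18; then Urn B has 20 total).
  0 red: C(9,0)C(9,3)/C(18,3) = 7/68; then P = 9/20
  1 red: C(9,1)C(9,2)/C(18,3) = 27/68; then P = 10/20
  2 red: C(9,2)C(9,1)/C(18,3) = 27/68; then P = 11/20
  3 red: C(9,3)C(9,0)/C(18,3) = 7/68; then P = 12/20
P(red from Urn B) = 21/40 ≈ 0.5250.

21/40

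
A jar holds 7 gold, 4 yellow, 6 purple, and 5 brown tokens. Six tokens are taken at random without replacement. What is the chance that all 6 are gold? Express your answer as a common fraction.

Unordered draws without replacement: count favorable combinations over C(22,6).
Favorable = C(7,6) · C(4,0) · C(6,0) · C(5,0) = 7; total = C(22,6) = 74613.
P = 7/74613 = 1/10659 ≈ 0.0001.

1/10659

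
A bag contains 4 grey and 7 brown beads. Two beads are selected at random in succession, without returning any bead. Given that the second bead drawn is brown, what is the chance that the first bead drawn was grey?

P(first=grey and the second bead drawn is brown) = (4/11)·(7/10) = 14/55.
P(the second bead drawn is brown) = Σ over first color = 14/55 + 21/55 = 7/11.
By Bayes, P(first=grey | the second bead drawn is brown) = 14/55 / 7/11 = 2/5 ≈ 0.4000.

2/5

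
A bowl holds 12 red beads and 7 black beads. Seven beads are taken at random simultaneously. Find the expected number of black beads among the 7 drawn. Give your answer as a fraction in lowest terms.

49/19

By linearity of expectation, E[X] = Σ P(draw i is black); by symmetry each draw (even without replacement) has P(black) = 7/19.
E[X] = 7 · 7/19 = 49/19 ≈ 2.5789.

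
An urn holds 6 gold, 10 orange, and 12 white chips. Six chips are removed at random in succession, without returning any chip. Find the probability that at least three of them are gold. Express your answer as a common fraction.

Sum the hypergeometric tail for j = 3,…,6 gold chips.
Favorable = C(6,3)·C(22,3) + C(6,4)·C(22,2) + C(6,5)·C(22,1) + C(6,6)·C(22,0) = 34398; total = C(28,6) = 376740.
P = 34398/376740 = 21/230 ≈ 0.0913.

21/230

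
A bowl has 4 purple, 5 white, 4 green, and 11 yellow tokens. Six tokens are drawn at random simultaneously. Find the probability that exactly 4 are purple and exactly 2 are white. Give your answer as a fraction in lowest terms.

5/67298

Unordered draws without replacement: count favorable combinations over C(24,6).
Favorable = C(4,4) · C(5,2) · C(4,0) · C(11,0) = 10; total = C(24,6) = 134596.
P = 10/134596 = 5/67298 ≈ 0.0001.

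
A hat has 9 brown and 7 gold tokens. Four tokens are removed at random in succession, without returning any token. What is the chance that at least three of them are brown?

51/130

Sum the hypergeometric tail for j = 3,…,4 brown tokens.
Favorable = C(9,3)·C(7,1) + C(9,4)·C(7,0) = 714; total = C(16,4) = 1820.
P = 714/1820 = 51/130 ≈ 0.3923.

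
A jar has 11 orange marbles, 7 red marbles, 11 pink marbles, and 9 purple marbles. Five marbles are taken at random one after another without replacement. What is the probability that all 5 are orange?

11/11951

Unordered draws without replacement: count favorable combinations over C(38,5).
Favorable = C(11,5) · C(7,0) · C(11,0) · C(9,0) = 462; total = C(38,5) = 501942.
P = 462/501942 = 11/11951 ≈ 0.0009.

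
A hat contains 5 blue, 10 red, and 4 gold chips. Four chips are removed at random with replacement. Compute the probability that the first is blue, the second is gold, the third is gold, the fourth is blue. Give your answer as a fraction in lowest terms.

400/130321

Multiply the conditional probability of each draw in order, with replacement (the composition resets each draw).
P = (5/19) · (4/19) · (4/19) · (5/19) = 400/130321 ≈ 0.0031.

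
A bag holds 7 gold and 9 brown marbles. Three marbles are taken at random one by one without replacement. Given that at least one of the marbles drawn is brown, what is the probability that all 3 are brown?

4/25

P(all 3 brown) = C(9,3)/C(16,3) = 3/20; P(at least one brown) = 1 − C(7,3)/C(16,3) = 15/16.
Since 'all 3 brown' ⊆ 'at least one brown', P(all 3 | at least one) = 3/20 / 15/16 = 4/25 ≈ 0.1600.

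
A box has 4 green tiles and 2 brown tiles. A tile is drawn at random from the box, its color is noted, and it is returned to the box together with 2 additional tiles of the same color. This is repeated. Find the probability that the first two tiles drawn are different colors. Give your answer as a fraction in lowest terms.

1/3

Either green then brown, or brown then green; after the first draw the total is 8.
P = (4/6)·(2/8) + (2/6)·(4/8) = 1/3 ≈ 0.3333.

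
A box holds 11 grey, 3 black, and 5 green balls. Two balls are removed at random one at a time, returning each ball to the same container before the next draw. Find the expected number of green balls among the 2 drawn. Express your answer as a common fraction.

By linearity of expectation, E[X] = Σ P(draw i is green); each independent draw has P(green) = 5/19.
E[X] = 2 · 5/19 = 10/19 ≈ 0.5263.

10/19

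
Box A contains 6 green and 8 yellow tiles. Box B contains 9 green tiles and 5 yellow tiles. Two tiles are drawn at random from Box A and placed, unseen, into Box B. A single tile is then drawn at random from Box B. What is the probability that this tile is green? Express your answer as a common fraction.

Condition on how many of the transferred tiles are green (from Box A: 6 green of 14; then Box B has 16 total).
  0 green: C(6,0)C(8,2)/C(14,2) = 4/13; then P = 9/16
  1 green: C(6,1)C(8,1)/C(14,2) = 48/91; then P = 10/16
  2 green: C(6,2)C(8,0)/C(14,2) = 15/91; then P = 11/16
P(green from Box B) = 69/112 ≈ 0.6161.

69/112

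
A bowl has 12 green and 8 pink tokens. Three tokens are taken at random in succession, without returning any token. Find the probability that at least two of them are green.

187/285

Sum the hypergeometric tail for j = 2,…,3 green tokens.
Favorable = C(12,2)·C(8,1) + C(12,3)·C(8,0) = 748; total = C(20,3) = 1140.
P = 748/1140 = 187/285 ≈ 0.6561.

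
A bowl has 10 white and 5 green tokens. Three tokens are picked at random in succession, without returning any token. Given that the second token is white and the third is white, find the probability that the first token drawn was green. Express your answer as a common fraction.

5/13

P(first=green and the second token is white and the third is white) = (5/15)·(10/14)·(9/13) = 15/91.
P(E) = Σ over first color = 24/91 + 15/91 = 3/7.
By Bayes, P(first=green | E) = 15/91 / 3/7 = 5/13 ≈ 0.3846.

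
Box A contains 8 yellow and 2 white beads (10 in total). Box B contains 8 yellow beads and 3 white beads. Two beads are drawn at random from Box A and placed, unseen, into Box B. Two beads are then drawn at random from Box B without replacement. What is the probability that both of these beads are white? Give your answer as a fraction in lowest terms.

19/351

Condition on how many of the transferred beads are white (from Box A: 2 white of 10; then Box B has 13 total).
  0 white: C(2,0)C(8,2)/C(10,2) = 28/45; then P = C(3,2)/C(13,2) = 1/26
  1 white: C(2,1)C(8,1)/C(10,2) = 16/45; then P = C(4,2)/C(13,2) = 1/13
  2 white: C(2,2)C(8,0)/C(10,2) = 1/45; then P = C(5,2)/C(13,2) = 5/39
P(both white) = 19/351 ≈ 0.0541.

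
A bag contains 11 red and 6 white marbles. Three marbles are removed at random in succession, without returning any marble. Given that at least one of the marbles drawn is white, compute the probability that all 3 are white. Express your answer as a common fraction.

P(all 3 white) = C(6,3)/C(17,3) = 1/34; P(at least one white) = 1 − C(11,3)/C(17,3) = 103/136.
Since 'all 3 white' ⊆ 'at least one white', P(all 3 | at least one) = 1/34 / 103/136 = 4/103 ≈ 0.0388.

4/103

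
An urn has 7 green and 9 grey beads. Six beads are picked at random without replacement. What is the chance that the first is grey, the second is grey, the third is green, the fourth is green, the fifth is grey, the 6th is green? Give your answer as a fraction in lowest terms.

Multiply the conditional probability of each draw in order, without replacement, so each draw removes one from its color and from the total.
P = (9/16) · (8/15) · (7/14) · (6/13) · (7/12) · (5/11) = 21/1144 ≈ 0.0184.

21/1144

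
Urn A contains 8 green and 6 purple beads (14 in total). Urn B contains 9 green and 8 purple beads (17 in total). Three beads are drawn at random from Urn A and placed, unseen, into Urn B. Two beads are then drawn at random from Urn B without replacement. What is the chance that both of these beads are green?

2382/8645

Condition on how many of the transferred beads are green (from Urn A: 8 green of 14; then Urn B has 20 total).
  0 green: C(8,0)C(6,3)/C(14,3) = 5/91; then P = C(9,2)/C(20,2) = 18/95
  1 green: C(8,1)C(6,2)/C(14,3) = 30/91; then P = C(10,2)/C(20,2) = 9/38
  2 green: C(8,2)C(6,1)/C(14,3) = 6/13; then P = C(11,2)/C(20,2) = 11/38
  3 green: C(8,3)C(6,0)/C(14,3) = 2/13; then P = C(12,2)/C(20,2) = 33/95
P(both green) = 2382/8645 ≈ 0.2755.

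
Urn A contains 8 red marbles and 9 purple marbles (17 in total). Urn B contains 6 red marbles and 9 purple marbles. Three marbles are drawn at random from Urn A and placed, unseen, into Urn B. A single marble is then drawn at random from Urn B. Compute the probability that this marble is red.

7/17

Condition on how many of the transferred marbles are red (from Urn A: 8 red of 17; then Urn B has 18 total).
  0 red: C(8,0)C(9,3)/C(17,3) = 21/170; then P = 6/18
  1 red: C(8,1)C(9,2)/C(17,3) = 36/85; then P = 7/18
  2 red: C(8,2)C(9,1)/C(17,3) = 63/170; then P = 8/18
  3 red: C(8,3)C(9,0)/C(17,3) = 7/85; then P = 9/18
P(red from Urn B) = 7/17 ≈ 0.4118.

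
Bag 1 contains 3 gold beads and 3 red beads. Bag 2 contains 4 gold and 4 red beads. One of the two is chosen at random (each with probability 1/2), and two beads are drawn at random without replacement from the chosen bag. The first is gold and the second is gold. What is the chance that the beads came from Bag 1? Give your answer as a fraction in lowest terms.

P(E | Bag 1) = 1/5; P(E | Bag 2) = 3/14.
P(E) = 1/2·1/5 + 1/2·3/14 = 29/140.
By Bayes' rule, P(Bag 1 | E) = 1/10 / 29/140 = 14/29 ≈ 0.4828.

14/29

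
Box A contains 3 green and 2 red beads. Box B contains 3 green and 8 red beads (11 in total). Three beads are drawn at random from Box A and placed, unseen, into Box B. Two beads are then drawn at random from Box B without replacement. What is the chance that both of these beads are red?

Condition on how many of the transferred beads are red (from Box A: 2 red of 5; then Box B has 14 total).
  0 red: C(2,0)C(3,3)/C(5,3) = 1/10; then P = C(8,2)/C(14,2) = 4/13
  1 red: C(2,1)C(3,2)/C(5,3) = 3/5; then P = C(9,2)/C(14,2) = 36/91
  2 red: C(2,2)C(3,1)/C(5,3) = 3/10; then P = C(10,2)/C(14,2) = 45/91
P(both red) = 379/910 ≈ 0.4165.

379/910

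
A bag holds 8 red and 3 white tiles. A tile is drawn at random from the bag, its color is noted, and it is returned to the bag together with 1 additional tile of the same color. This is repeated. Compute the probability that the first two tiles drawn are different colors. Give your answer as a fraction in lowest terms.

4/11

Either white then red, or red then white; after the first draw the total is 12.
P = (3/11)·(8/12) + (8/11)·(3/12) = 4/11 ≈ 0.3636.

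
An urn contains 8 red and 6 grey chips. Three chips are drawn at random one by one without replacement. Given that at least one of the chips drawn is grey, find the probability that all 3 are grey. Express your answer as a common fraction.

5/77

P(all 3 grey) = C(6,3)/C(14,3) = 5/91; P(at least one grey) = 1 − C(8,3)/C(14,3) = 11/13.
Since 'all 3 grey' ⊆ 'at least one grey', P(all 3 | at least one) = 5/91 / 11/13 = 5/77 ≈ 0.0649.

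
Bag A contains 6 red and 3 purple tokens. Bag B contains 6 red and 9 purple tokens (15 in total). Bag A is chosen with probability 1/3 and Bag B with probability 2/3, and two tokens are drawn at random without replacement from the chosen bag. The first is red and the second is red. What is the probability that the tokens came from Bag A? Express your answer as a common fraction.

P(E | Bag A) = 5/12; P(E | Bag B) = 1/7.
P(E) = 1/3·5/12 + 2/3·1/7 = 59/252.
By Bayes' rule, P(Bag A | E) = 5/36 / 59/252 = 35/59 ≈ 0.5932.

35/59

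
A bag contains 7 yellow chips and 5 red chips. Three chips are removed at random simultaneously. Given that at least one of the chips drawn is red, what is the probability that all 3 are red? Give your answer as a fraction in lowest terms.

P(all 3 red) = C(5,3)/C(12,3) = 1/22; P(at least one red) = 1 − C(7,3)/C(12,3) = 37/44.
Since 'all 3 red' ⊆ 'at least one red', P(all 3 | at least one) = 1/22 / 37/44 = 2/37 ≈ 0.0541.

2/37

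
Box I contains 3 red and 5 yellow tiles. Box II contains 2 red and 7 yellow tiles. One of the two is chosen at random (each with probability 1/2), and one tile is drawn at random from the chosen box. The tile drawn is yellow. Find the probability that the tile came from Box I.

45/101

P(yellow | Box I) = 5/8; P(yellow | Box II) = 7/9.
P(yellow) = 1/2·5/8 + 1/2·7/9 = 101/144.
By Bayes' rule, P(Box I | yellow) = 5/16 / 101/144 = 45/101 ≈ 0.4455.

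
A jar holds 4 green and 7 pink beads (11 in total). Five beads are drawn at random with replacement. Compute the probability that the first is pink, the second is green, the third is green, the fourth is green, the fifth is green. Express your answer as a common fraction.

Multiply the conditional probability of each draw in order, with replacement (the composition resets each draw).
P = (7/11) · (4/11) · (4/11) · (4/11) · (4/11) = 1792/161051 ≈ 0.0111.

1792/161051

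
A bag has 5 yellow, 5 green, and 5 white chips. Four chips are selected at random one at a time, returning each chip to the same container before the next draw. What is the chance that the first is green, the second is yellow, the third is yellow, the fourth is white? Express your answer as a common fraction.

Multiply the conditional probability of each draw in order, with replacement (the composition resets each draw).
P = (5/15) · (5/15) · (5/15) · (5/15) = 1/81 ≈ 0.0123.

1/81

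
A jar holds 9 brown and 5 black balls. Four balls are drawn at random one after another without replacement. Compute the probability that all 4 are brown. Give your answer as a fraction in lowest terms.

18/143

Unordered draws without replacement: count favorable combinations over C(14,4).
Favorable = C(9,4) · C(5,0) = 126; total = C(14,4) = 1001.
P = 126/1001 = 18/143 ≈ 0.1259.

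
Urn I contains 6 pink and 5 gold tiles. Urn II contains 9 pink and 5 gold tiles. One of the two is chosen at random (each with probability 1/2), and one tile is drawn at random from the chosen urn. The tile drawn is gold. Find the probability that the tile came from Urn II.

11/25

P(gold | Urn I) = 5/11; P(gold | Urn II) = 5/14.
P(gold) = 1/2·5/11 + 1/2·5/14 = 125/308.
By Bayes' rule, P(Urn II | gold) = 5/28 / 125/308 = 11/25 ≈ 0.4400.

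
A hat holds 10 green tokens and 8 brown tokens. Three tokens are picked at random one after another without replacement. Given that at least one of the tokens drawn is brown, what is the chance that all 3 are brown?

7/87

P(all 3 brown) = C(8,3)/C(18,3) = 7/102; P(at least one brown) = 1 − C(10,3)/C(18,3) = 29/34.
Since 'all 3 brown' ⊆ 'at least one brown', P(all 3 | at least one) = 7/102 / 29/34 = 7/87 ≈ 0.0805.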